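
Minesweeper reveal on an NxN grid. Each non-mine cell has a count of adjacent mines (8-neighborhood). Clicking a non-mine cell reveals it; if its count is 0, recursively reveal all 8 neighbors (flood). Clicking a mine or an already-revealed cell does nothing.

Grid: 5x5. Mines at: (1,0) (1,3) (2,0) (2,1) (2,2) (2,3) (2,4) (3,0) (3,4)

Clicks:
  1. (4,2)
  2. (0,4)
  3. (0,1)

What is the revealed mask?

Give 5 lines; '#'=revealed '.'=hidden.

Click 1 (4,2) count=0: revealed 6 new [(3,1) (3,2) (3,3) (4,1) (4,2) (4,3)] -> total=6
Click 2 (0,4) count=1: revealed 1 new [(0,4)] -> total=7
Click 3 (0,1) count=1: revealed 1 new [(0,1)] -> total=8

Answer: .#..#
.....
.....
.###.
.###.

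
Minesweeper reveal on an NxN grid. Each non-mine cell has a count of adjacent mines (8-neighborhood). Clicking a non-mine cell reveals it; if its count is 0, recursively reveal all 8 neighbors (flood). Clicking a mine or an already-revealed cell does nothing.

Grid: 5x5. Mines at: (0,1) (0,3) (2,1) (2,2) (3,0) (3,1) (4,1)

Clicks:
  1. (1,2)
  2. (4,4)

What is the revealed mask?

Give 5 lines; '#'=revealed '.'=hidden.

Answer: .....
..###
...##
..###
..###

Derivation:
Click 1 (1,2) count=4: revealed 1 new [(1,2)] -> total=1
Click 2 (4,4) count=0: revealed 10 new [(1,3) (1,4) (2,3) (2,4) (3,2) (3,3) (3,4) (4,2) (4,3) (4,4)] -> total=11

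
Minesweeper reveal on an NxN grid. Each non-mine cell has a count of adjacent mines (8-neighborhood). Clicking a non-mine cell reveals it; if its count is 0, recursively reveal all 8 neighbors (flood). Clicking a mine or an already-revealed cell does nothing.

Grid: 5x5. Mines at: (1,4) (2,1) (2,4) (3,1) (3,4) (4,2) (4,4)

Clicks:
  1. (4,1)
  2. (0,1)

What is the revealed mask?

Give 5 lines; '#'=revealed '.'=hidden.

Answer: ####.
####.
.....
.....
.#...

Derivation:
Click 1 (4,1) count=2: revealed 1 new [(4,1)] -> total=1
Click 2 (0,1) count=0: revealed 8 new [(0,0) (0,1) (0,2) (0,3) (1,0) (1,1) (1,2) (1,3)] -> total=9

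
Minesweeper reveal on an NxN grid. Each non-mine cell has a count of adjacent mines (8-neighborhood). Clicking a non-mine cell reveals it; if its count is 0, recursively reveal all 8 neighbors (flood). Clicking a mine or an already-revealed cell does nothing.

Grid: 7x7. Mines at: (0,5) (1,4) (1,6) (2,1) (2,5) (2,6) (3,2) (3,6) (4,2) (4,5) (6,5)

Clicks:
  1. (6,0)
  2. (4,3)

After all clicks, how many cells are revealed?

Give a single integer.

Answer: 15

Derivation:
Click 1 (6,0) count=0: revealed 14 new [(3,0) (3,1) (4,0) (4,1) (5,0) (5,1) (5,2) (5,3) (5,4) (6,0) (6,1) (6,2) (6,3) (6,4)] -> total=14
Click 2 (4,3) count=2: revealed 1 new [(4,3)] -> total=15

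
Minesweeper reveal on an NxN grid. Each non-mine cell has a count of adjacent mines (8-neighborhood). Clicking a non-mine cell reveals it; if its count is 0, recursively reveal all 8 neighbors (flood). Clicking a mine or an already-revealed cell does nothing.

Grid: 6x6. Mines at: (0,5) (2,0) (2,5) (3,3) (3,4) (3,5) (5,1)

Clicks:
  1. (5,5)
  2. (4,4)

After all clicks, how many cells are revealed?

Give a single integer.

Click 1 (5,5) count=0: revealed 8 new [(4,2) (4,3) (4,4) (4,5) (5,2) (5,3) (5,4) (5,5)] -> total=8
Click 2 (4,4) count=3: revealed 0 new [(none)] -> total=8

Answer: 8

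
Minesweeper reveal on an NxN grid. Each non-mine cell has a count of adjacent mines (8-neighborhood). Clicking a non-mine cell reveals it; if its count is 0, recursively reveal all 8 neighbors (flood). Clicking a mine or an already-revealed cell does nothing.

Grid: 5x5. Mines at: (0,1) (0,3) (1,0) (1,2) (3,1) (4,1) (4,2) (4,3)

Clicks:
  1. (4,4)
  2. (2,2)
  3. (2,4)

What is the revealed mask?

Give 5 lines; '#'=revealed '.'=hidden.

Click 1 (4,4) count=1: revealed 1 new [(4,4)] -> total=1
Click 2 (2,2) count=2: revealed 1 new [(2,2)] -> total=2
Click 3 (2,4) count=0: revealed 6 new [(1,3) (1,4) (2,3) (2,4) (3,3) (3,4)] -> total=8

Answer: .....
...##
..###
...##
....#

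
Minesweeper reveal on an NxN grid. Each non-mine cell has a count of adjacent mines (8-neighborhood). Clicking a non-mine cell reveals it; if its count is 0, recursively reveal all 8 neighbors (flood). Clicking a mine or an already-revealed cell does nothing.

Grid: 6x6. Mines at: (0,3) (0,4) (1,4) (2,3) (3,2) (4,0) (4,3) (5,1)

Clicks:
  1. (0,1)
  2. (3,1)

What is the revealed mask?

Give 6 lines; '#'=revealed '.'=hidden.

Click 1 (0,1) count=0: revealed 11 new [(0,0) (0,1) (0,2) (1,0) (1,1) (1,2) (2,0) (2,1) (2,2) (3,0) (3,1)] -> total=11
Click 2 (3,1) count=2: revealed 0 new [(none)] -> total=11

Answer: ###...
###...
###...
##....
......
......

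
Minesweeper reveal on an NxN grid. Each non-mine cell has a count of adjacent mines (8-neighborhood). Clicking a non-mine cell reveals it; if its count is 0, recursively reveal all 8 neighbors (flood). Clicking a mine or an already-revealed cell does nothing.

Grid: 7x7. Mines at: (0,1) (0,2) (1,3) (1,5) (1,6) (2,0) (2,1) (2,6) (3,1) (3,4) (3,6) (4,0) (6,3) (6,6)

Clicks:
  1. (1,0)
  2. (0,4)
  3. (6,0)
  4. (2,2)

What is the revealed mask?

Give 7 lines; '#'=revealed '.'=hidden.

Answer: ....#..
#......
..#....
.......
.......
###....
###....

Derivation:
Click 1 (1,0) count=3: revealed 1 new [(1,0)] -> total=1
Click 2 (0,4) count=2: revealed 1 new [(0,4)] -> total=2
Click 3 (6,0) count=0: revealed 6 new [(5,0) (5,1) (5,2) (6,0) (6,1) (6,2)] -> total=8
Click 4 (2,2) count=3: revealed 1 new [(2,2)] -> total=9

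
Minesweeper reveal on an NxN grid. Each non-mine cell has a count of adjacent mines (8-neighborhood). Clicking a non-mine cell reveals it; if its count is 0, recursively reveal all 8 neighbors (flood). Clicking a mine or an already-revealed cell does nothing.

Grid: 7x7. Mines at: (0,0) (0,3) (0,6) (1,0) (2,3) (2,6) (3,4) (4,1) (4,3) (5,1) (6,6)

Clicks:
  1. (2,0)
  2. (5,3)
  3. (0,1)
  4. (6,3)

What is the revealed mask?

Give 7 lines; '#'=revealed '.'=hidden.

Answer: .#.....
.......
#......
.......
.......
..####.
..####.

Derivation:
Click 1 (2,0) count=1: revealed 1 new [(2,0)] -> total=1
Click 2 (5,3) count=1: revealed 1 new [(5,3)] -> total=2
Click 3 (0,1) count=2: revealed 1 new [(0,1)] -> total=3
Click 4 (6,3) count=0: revealed 7 new [(5,2) (5,4) (5,5) (6,2) (6,3) (6,4) (6,5)] -> total=10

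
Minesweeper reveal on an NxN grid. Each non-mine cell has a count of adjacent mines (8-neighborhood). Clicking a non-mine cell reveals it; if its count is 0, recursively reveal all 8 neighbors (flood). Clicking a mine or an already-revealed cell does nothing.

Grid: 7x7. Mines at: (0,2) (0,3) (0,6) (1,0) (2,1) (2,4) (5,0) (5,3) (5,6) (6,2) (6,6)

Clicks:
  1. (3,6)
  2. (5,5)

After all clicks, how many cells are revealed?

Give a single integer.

Click 1 (3,6) count=0: revealed 8 new [(1,5) (1,6) (2,5) (2,6) (3,5) (3,6) (4,5) (4,6)] -> total=8
Click 2 (5,5) count=2: revealed 1 new [(5,5)] -> total=9

Answer: 9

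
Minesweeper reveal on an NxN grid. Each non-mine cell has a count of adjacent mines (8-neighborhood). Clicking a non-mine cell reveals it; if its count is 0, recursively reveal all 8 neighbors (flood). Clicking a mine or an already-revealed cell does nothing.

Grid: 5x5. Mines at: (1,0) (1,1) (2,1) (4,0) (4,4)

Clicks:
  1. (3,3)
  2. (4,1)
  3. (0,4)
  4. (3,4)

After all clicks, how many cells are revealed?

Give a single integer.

Click 1 (3,3) count=1: revealed 1 new [(3,3)] -> total=1
Click 2 (4,1) count=1: revealed 1 new [(4,1)] -> total=2
Click 3 (0,4) count=0: revealed 11 new [(0,2) (0,3) (0,4) (1,2) (1,3) (1,4) (2,2) (2,3) (2,4) (3,2) (3,4)] -> total=13
Click 4 (3,4) count=1: revealed 0 new [(none)] -> total=13

Answer: 13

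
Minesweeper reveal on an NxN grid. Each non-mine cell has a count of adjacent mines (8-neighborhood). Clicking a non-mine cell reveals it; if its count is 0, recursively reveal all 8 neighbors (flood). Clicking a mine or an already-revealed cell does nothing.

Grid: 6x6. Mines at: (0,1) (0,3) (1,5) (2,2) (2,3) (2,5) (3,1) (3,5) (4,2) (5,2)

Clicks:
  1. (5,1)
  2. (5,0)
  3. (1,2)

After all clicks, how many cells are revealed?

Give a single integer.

Click 1 (5,1) count=2: revealed 1 new [(5,1)] -> total=1
Click 2 (5,0) count=0: revealed 3 new [(4,0) (4,1) (5,0)] -> total=4
Click 3 (1,2) count=4: revealed 1 new [(1,2)] -> total=5

Answer: 5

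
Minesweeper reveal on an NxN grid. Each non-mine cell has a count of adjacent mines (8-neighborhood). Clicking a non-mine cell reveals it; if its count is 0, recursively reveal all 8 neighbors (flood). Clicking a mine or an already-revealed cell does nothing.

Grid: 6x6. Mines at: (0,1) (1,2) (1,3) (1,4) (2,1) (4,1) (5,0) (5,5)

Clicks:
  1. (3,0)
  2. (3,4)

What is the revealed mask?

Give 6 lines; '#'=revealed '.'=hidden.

Click 1 (3,0) count=2: revealed 1 new [(3,0)] -> total=1
Click 2 (3,4) count=0: revealed 15 new [(2,2) (2,3) (2,4) (2,5) (3,2) (3,3) (3,4) (3,5) (4,2) (4,3) (4,4) (4,5) (5,2) (5,3) (5,4)] -> total=16

Answer: ......
......
..####
#.####
..####
..###.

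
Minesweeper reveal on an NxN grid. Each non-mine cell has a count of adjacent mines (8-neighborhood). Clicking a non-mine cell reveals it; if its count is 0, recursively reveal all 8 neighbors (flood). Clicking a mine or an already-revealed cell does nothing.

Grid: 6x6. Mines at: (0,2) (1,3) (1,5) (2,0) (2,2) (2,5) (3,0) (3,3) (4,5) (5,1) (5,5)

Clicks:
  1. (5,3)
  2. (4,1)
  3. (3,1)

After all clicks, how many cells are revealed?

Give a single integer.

Click 1 (5,3) count=0: revealed 6 new [(4,2) (4,3) (4,4) (5,2) (5,3) (5,4)] -> total=6
Click 2 (4,1) count=2: revealed 1 new [(4,1)] -> total=7
Click 3 (3,1) count=3: revealed 1 new [(3,1)] -> total=8

Answer: 8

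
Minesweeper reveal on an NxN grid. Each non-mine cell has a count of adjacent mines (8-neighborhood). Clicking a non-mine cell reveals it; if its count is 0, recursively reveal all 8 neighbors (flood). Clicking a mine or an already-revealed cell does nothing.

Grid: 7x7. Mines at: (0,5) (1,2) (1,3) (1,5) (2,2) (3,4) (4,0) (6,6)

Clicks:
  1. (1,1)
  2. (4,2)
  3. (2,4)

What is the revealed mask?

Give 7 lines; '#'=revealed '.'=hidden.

Answer: .......
.#.....
....#..
.###...
.#####.
######.
######.

Derivation:
Click 1 (1,1) count=2: revealed 1 new [(1,1)] -> total=1
Click 2 (4,2) count=0: revealed 20 new [(3,1) (3,2) (3,3) (4,1) (4,2) (4,3) (4,4) (4,5) (5,0) (5,1) (5,2) (5,3) (5,4) (5,5) (6,0) (6,1) (6,2) (6,3) (6,4) (6,5)] -> total=21
Click 3 (2,4) count=3: revealed 1 new [(2,4)] -> total=22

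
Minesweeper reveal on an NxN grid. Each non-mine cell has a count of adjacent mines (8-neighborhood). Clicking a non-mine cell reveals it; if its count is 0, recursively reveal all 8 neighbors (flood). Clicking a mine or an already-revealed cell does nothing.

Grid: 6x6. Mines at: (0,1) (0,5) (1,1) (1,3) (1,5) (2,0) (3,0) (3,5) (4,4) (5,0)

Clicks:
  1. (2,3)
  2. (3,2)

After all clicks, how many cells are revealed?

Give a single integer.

Click 1 (2,3) count=1: revealed 1 new [(2,3)] -> total=1
Click 2 (3,2) count=0: revealed 11 new [(2,1) (2,2) (3,1) (3,2) (3,3) (4,1) (4,2) (4,3) (5,1) (5,2) (5,3)] -> total=12

Answer: 12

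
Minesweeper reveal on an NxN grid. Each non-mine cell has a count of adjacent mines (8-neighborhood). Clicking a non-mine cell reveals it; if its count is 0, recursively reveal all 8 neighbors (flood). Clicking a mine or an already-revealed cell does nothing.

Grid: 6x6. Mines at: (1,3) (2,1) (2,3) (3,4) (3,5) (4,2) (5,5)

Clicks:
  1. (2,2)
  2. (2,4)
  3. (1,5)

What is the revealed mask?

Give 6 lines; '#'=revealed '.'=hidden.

Answer: ....##
....##
..#.##
......
......
......

Derivation:
Click 1 (2,2) count=3: revealed 1 new [(2,2)] -> total=1
Click 2 (2,4) count=4: revealed 1 new [(2,4)] -> total=2
Click 3 (1,5) count=0: revealed 5 new [(0,4) (0,5) (1,4) (1,5) (2,5)] -> total=7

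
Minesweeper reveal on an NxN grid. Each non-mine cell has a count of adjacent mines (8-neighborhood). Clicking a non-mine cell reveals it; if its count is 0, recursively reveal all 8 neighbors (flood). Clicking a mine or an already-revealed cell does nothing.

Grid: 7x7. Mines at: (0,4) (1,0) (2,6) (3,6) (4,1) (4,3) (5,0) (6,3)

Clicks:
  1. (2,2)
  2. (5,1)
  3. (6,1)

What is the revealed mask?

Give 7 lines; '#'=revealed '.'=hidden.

Answer: .###...
.#####.
.#####.
.#####.
.......
.#.....
.#.....

Derivation:
Click 1 (2,2) count=0: revealed 18 new [(0,1) (0,2) (0,3) (1,1) (1,2) (1,3) (1,4) (1,5) (2,1) (2,2) (2,3) (2,4) (2,5) (3,1) (3,2) (3,3) (3,4) (3,5)] -> total=18
Click 2 (5,1) count=2: revealed 1 new [(5,1)] -> total=19
Click 3 (6,1) count=1: revealed 1 new [(6,1)] -> total=20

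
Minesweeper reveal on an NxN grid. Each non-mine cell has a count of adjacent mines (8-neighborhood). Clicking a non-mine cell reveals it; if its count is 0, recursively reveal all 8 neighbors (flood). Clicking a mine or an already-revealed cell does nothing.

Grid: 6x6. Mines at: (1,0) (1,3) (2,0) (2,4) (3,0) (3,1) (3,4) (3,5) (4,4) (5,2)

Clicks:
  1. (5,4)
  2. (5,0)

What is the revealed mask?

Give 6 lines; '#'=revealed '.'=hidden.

Click 1 (5,4) count=1: revealed 1 new [(5,4)] -> total=1
Click 2 (5,0) count=0: revealed 4 new [(4,0) (4,1) (5,0) (5,1)] -> total=5

Answer: ......
......
......
......
##....
##..#.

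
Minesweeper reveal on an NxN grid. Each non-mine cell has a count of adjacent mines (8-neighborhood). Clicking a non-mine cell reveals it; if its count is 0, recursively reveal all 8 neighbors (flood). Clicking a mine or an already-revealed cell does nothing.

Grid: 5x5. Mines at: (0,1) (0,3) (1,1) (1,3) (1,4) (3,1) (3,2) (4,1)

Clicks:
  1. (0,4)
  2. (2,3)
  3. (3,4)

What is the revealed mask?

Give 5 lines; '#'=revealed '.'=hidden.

Answer: ....#
.....
...##
...##
...##

Derivation:
Click 1 (0,4) count=3: revealed 1 new [(0,4)] -> total=1
Click 2 (2,3) count=3: revealed 1 new [(2,3)] -> total=2
Click 3 (3,4) count=0: revealed 5 new [(2,4) (3,3) (3,4) (4,3) (4,4)] -> total=7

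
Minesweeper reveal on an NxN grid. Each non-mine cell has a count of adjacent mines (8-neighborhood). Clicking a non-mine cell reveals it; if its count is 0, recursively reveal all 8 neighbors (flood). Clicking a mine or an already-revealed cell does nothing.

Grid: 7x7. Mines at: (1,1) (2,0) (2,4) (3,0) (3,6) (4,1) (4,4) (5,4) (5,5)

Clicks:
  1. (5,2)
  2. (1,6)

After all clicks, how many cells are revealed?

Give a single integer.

Answer: 13

Derivation:
Click 1 (5,2) count=1: revealed 1 new [(5,2)] -> total=1
Click 2 (1,6) count=0: revealed 12 new [(0,2) (0,3) (0,4) (0,5) (0,6) (1,2) (1,3) (1,4) (1,5) (1,6) (2,5) (2,6)] -> total=13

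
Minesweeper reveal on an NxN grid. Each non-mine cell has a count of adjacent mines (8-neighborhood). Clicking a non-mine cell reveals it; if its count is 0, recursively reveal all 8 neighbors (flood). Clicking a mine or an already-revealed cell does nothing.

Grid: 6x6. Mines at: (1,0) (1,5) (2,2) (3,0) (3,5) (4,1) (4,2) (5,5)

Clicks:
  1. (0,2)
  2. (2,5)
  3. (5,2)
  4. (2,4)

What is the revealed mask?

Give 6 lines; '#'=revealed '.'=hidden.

Click 1 (0,2) count=0: revealed 8 new [(0,1) (0,2) (0,3) (0,4) (1,1) (1,2) (1,3) (1,4)] -> total=8
Click 2 (2,5) count=2: revealed 1 new [(2,5)] -> total=9
Click 3 (5,2) count=2: revealed 1 new [(5,2)] -> total=10
Click 4 (2,4) count=2: revealed 1 new [(2,4)] -> total=11

Answer: .####.
.####.
....##
......
......
..#...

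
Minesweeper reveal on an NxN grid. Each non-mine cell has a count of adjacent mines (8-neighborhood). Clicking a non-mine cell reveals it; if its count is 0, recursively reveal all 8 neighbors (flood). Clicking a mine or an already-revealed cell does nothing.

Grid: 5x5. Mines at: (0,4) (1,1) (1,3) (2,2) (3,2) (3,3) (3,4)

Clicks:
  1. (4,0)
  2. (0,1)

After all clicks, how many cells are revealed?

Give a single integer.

Answer: 7

Derivation:
Click 1 (4,0) count=0: revealed 6 new [(2,0) (2,1) (3,0) (3,1) (4,0) (4,1)] -> total=6
Click 2 (0,1) count=1: revealed 1 new [(0,1)] -> total=7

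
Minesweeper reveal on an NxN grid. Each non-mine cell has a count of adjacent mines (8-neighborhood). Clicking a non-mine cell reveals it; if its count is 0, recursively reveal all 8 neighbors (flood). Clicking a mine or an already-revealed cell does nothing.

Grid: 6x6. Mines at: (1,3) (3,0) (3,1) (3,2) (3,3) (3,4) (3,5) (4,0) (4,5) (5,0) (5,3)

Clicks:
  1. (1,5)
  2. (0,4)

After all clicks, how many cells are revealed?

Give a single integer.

Answer: 6

Derivation:
Click 1 (1,5) count=0: revealed 6 new [(0,4) (0,5) (1,4) (1,5) (2,4) (2,5)] -> total=6
Click 2 (0,4) count=1: revealed 0 new [(none)] -> total=6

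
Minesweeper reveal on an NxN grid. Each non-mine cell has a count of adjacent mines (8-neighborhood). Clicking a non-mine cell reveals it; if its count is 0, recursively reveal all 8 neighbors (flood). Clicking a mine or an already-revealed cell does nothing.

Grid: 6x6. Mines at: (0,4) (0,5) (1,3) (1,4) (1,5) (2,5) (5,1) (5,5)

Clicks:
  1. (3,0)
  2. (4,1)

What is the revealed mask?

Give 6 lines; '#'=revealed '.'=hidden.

Answer: ###...
###...
#####.
#####.
#####.
..###.

Derivation:
Click 1 (3,0) count=0: revealed 24 new [(0,0) (0,1) (0,2) (1,0) (1,1) (1,2) (2,0) (2,1) (2,2) (2,3) (2,4) (3,0) (3,1) (3,2) (3,3) (3,4) (4,0) (4,1) (4,2) (4,3) (4,4) (5,2) (5,3) (5,4)] -> total=24
Click 2 (4,1) count=1: revealed 0 new [(none)] -> total=24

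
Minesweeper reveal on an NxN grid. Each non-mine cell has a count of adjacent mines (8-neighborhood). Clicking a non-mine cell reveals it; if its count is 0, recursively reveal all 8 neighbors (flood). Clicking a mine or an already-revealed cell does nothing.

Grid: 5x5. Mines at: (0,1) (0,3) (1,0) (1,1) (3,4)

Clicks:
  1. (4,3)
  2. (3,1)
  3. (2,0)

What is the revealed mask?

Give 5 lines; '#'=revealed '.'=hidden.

Click 1 (4,3) count=1: revealed 1 new [(4,3)] -> total=1
Click 2 (3,1) count=0: revealed 11 new [(2,0) (2,1) (2,2) (2,3) (3,0) (3,1) (3,2) (3,3) (4,0) (4,1) (4,2)] -> total=12
Click 3 (2,0) count=2: revealed 0 new [(none)] -> total=12

Answer: .....
.....
####.
####.
####.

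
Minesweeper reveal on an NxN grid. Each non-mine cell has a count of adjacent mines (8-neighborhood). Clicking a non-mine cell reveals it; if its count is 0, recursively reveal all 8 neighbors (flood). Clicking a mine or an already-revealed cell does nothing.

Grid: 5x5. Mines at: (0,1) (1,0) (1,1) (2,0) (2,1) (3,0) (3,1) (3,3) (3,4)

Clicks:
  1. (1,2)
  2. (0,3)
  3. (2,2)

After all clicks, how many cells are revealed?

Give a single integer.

Click 1 (1,2) count=3: revealed 1 new [(1,2)] -> total=1
Click 2 (0,3) count=0: revealed 8 new [(0,2) (0,3) (0,4) (1,3) (1,4) (2,2) (2,3) (2,4)] -> total=9
Click 3 (2,2) count=4: revealed 0 new [(none)] -> total=9

Answer: 9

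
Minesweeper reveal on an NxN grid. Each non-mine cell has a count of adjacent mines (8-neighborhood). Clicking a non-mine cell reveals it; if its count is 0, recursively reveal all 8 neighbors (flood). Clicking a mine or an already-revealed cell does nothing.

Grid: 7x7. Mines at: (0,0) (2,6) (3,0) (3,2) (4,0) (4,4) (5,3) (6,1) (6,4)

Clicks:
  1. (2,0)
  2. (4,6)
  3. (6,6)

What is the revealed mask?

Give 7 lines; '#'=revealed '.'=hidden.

Answer: .......
.......
#......
.....##
.....##
.....##
.....##

Derivation:
Click 1 (2,0) count=1: revealed 1 new [(2,0)] -> total=1
Click 2 (4,6) count=0: revealed 8 new [(3,5) (3,6) (4,5) (4,6) (5,5) (5,6) (6,5) (6,6)] -> total=9
Click 3 (6,6) count=0: revealed 0 new [(none)] -> total=9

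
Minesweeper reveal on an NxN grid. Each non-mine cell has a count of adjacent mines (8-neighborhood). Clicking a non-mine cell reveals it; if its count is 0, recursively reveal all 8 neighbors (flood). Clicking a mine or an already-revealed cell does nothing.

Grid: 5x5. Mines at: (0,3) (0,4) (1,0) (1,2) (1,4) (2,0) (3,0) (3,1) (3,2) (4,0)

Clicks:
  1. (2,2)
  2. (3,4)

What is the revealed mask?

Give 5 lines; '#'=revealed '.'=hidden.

Answer: .....
.....
..###
...##
...##

Derivation:
Click 1 (2,2) count=3: revealed 1 new [(2,2)] -> total=1
Click 2 (3,4) count=0: revealed 6 new [(2,3) (2,4) (3,3) (3,4) (4,3) (4,4)] -> total=7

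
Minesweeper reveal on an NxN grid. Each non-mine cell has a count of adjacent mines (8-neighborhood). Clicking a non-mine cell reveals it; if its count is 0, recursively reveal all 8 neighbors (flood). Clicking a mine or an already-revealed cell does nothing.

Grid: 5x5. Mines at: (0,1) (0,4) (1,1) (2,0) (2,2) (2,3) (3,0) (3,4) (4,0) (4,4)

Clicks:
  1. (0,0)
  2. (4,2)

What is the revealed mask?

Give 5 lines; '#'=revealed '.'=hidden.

Click 1 (0,0) count=2: revealed 1 new [(0,0)] -> total=1
Click 2 (4,2) count=0: revealed 6 new [(3,1) (3,2) (3,3) (4,1) (4,2) (4,3)] -> total=7

Answer: #....
.....
.....
.###.
.###.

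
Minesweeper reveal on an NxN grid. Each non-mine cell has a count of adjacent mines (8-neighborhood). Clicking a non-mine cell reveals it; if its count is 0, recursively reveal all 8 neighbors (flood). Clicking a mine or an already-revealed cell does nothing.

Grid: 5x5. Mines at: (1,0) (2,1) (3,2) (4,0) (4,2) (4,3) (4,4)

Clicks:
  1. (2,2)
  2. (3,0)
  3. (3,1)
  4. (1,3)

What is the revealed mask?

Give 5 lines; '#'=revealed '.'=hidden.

Click 1 (2,2) count=2: revealed 1 new [(2,2)] -> total=1
Click 2 (3,0) count=2: revealed 1 new [(3,0)] -> total=2
Click 3 (3,1) count=4: revealed 1 new [(3,1)] -> total=3
Click 4 (1,3) count=0: revealed 12 new [(0,1) (0,2) (0,3) (0,4) (1,1) (1,2) (1,3) (1,4) (2,3) (2,4) (3,3) (3,4)] -> total=15

Answer: .####
.####
..###
##.##
.....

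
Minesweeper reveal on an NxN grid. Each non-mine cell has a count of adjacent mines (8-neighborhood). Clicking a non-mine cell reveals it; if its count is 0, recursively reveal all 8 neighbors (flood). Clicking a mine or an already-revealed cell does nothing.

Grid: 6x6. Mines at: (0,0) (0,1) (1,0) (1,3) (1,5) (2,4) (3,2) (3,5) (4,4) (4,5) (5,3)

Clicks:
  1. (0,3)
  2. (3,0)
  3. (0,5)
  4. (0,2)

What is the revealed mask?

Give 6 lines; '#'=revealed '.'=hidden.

Click 1 (0,3) count=1: revealed 1 new [(0,3)] -> total=1
Click 2 (3,0) count=0: revealed 10 new [(2,0) (2,1) (3,0) (3,1) (4,0) (4,1) (4,2) (5,0) (5,1) (5,2)] -> total=11
Click 3 (0,5) count=1: revealed 1 new [(0,5)] -> total=12
Click 4 (0,2) count=2: revealed 1 new [(0,2)] -> total=13

Answer: ..##.#
......
##....
##....
###...
###...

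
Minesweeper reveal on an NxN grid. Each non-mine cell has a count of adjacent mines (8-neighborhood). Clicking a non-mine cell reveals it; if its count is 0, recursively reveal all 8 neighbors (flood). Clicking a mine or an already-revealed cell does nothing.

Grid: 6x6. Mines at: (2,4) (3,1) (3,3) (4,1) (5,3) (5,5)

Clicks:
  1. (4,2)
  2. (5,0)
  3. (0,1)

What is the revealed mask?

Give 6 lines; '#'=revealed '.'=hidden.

Click 1 (4,2) count=4: revealed 1 new [(4,2)] -> total=1
Click 2 (5,0) count=1: revealed 1 new [(5,0)] -> total=2
Click 3 (0,1) count=0: revealed 16 new [(0,0) (0,1) (0,2) (0,3) (0,4) (0,5) (1,0) (1,1) (1,2) (1,3) (1,4) (1,5) (2,0) (2,1) (2,2) (2,3)] -> total=18

Answer: ######
######
####..
......
..#...
#.....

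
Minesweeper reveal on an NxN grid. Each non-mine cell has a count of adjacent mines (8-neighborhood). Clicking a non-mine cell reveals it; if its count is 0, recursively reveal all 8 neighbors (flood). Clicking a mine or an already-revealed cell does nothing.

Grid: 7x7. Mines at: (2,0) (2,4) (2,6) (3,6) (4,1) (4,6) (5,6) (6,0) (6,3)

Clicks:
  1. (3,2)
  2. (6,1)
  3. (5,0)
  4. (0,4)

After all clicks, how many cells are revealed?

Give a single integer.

Click 1 (3,2) count=1: revealed 1 new [(3,2)] -> total=1
Click 2 (6,1) count=1: revealed 1 new [(6,1)] -> total=2
Click 3 (5,0) count=2: revealed 1 new [(5,0)] -> total=3
Click 4 (0,4) count=0: revealed 19 new [(0,0) (0,1) (0,2) (0,3) (0,4) (0,5) (0,6) (1,0) (1,1) (1,2) (1,3) (1,4) (1,5) (1,6) (2,1) (2,2) (2,3) (3,1) (3,3)] -> total=22

Answer: 22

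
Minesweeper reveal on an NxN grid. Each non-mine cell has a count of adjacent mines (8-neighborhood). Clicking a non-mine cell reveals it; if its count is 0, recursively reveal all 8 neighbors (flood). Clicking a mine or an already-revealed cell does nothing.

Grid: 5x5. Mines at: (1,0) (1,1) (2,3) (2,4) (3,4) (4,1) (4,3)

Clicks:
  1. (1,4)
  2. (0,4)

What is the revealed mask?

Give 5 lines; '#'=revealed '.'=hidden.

Click 1 (1,4) count=2: revealed 1 new [(1,4)] -> total=1
Click 2 (0,4) count=0: revealed 5 new [(0,2) (0,3) (0,4) (1,2) (1,3)] -> total=6

Answer: ..###
..###
.....
.....
.....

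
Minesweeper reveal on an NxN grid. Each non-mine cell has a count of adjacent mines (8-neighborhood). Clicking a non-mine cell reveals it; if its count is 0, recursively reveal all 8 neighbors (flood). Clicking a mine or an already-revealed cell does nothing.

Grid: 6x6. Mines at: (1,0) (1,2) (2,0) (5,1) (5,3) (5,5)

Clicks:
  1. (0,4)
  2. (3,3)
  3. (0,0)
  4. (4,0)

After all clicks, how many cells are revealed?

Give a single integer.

Click 1 (0,4) count=0: revealed 21 new [(0,3) (0,4) (0,5) (1,3) (1,4) (1,5) (2,1) (2,2) (2,3) (2,4) (2,5) (3,1) (3,2) (3,3) (3,4) (3,5) (4,1) (4,2) (4,3) (4,4) (4,5)] -> total=21
Click 2 (3,3) count=0: revealed 0 new [(none)] -> total=21
Click 3 (0,0) count=1: revealed 1 new [(0,0)] -> total=22
Click 4 (4,0) count=1: revealed 1 new [(4,0)] -> total=23

Answer: 23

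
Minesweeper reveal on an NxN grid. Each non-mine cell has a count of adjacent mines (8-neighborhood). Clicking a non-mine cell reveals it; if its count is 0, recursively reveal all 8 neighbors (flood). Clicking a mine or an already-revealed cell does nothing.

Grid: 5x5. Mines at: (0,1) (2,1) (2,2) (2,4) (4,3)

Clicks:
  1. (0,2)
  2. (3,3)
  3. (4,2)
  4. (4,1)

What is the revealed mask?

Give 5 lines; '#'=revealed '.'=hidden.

Click 1 (0,2) count=1: revealed 1 new [(0,2)] -> total=1
Click 2 (3,3) count=3: revealed 1 new [(3,3)] -> total=2
Click 3 (4,2) count=1: revealed 1 new [(4,2)] -> total=3
Click 4 (4,1) count=0: revealed 5 new [(3,0) (3,1) (3,2) (4,0) (4,1)] -> total=8

Answer: ..#..
.....
.....
####.
###..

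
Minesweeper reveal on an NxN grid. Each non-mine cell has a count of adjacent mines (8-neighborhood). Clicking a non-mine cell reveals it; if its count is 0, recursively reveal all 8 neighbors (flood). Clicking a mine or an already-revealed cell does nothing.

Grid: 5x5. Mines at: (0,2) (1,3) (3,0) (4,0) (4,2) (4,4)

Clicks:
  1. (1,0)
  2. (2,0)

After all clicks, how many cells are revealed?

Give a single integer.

Answer: 6

Derivation:
Click 1 (1,0) count=0: revealed 6 new [(0,0) (0,1) (1,0) (1,1) (2,0) (2,1)] -> total=6
Click 2 (2,0) count=1: revealed 0 new [(none)] -> total=6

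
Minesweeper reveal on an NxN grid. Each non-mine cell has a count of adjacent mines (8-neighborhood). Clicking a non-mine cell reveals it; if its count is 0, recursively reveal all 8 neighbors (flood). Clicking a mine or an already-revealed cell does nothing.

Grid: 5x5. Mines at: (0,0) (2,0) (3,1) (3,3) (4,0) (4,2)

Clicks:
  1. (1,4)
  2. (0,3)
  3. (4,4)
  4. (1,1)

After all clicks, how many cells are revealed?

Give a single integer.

Click 1 (1,4) count=0: revealed 12 new [(0,1) (0,2) (0,3) (0,4) (1,1) (1,2) (1,3) (1,4) (2,1) (2,2) (2,3) (2,4)] -> total=12
Click 2 (0,3) count=0: revealed 0 new [(none)] -> total=12
Click 3 (4,4) count=1: revealed 1 new [(4,4)] -> total=13
Click 4 (1,1) count=2: revealed 0 new [(none)] -> total=13

Answer: 13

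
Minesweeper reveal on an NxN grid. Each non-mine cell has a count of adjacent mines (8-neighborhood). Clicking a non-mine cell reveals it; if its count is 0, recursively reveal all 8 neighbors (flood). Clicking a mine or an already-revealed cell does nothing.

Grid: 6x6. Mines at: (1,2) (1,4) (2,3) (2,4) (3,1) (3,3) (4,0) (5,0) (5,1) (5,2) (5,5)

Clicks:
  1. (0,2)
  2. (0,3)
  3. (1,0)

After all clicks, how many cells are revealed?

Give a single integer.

Answer: 8

Derivation:
Click 1 (0,2) count=1: revealed 1 new [(0,2)] -> total=1
Click 2 (0,3) count=2: revealed 1 new [(0,3)] -> total=2
Click 3 (1,0) count=0: revealed 6 new [(0,0) (0,1) (1,0) (1,1) (2,0) (2,1)] -> total=8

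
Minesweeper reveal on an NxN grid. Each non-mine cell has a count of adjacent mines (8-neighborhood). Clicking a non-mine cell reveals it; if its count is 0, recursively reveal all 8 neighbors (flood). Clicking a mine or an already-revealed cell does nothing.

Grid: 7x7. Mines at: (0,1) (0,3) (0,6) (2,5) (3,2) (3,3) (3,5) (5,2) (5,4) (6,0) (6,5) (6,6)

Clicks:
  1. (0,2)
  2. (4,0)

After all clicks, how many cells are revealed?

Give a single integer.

Click 1 (0,2) count=2: revealed 1 new [(0,2)] -> total=1
Click 2 (4,0) count=0: revealed 10 new [(1,0) (1,1) (2,0) (2,1) (3,0) (3,1) (4,0) (4,1) (5,0) (5,1)] -> total=11

Answer: 11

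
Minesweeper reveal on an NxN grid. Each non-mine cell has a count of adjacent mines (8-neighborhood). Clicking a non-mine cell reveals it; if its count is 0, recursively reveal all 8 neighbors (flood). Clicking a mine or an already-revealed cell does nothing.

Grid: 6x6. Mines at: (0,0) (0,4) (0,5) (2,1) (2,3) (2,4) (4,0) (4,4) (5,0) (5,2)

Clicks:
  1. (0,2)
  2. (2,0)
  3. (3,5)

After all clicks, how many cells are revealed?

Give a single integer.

Answer: 8

Derivation:
Click 1 (0,2) count=0: revealed 6 new [(0,1) (0,2) (0,3) (1,1) (1,2) (1,3)] -> total=6
Click 2 (2,0) count=1: revealed 1 new [(2,0)] -> total=7
Click 3 (3,5) count=2: revealed 1 new [(3,5)] -> total=8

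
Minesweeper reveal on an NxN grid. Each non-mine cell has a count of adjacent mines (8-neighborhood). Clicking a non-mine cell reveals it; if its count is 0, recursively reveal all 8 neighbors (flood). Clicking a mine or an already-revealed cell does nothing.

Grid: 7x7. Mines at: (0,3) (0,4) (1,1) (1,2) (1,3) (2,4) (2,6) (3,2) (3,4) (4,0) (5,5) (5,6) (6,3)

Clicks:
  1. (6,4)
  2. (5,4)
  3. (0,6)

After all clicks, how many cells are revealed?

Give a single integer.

Answer: 6

Derivation:
Click 1 (6,4) count=2: revealed 1 new [(6,4)] -> total=1
Click 2 (5,4) count=2: revealed 1 new [(5,4)] -> total=2
Click 3 (0,6) count=0: revealed 4 new [(0,5) (0,6) (1,5) (1,6)] -> total=6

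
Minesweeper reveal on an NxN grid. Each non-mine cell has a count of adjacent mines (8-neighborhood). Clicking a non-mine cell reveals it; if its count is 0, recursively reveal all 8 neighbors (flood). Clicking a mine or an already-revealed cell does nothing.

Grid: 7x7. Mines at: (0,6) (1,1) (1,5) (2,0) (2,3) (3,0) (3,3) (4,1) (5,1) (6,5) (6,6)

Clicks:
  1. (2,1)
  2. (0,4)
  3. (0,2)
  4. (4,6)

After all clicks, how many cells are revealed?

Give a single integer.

Answer: 15

Derivation:
Click 1 (2,1) count=3: revealed 1 new [(2,1)] -> total=1
Click 2 (0,4) count=1: revealed 1 new [(0,4)] -> total=2
Click 3 (0,2) count=1: revealed 1 new [(0,2)] -> total=3
Click 4 (4,6) count=0: revealed 12 new [(2,4) (2,5) (2,6) (3,4) (3,5) (3,6) (4,4) (4,5) (4,6) (5,4) (5,5) (5,6)] -> total=15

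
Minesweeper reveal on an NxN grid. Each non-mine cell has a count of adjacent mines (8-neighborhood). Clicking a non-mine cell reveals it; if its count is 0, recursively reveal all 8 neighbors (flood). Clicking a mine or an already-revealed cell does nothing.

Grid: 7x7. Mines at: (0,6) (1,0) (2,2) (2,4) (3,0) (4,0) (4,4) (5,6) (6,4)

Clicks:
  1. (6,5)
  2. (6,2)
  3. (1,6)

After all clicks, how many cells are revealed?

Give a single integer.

Answer: 16

Derivation:
Click 1 (6,5) count=2: revealed 1 new [(6,5)] -> total=1
Click 2 (6,2) count=0: revealed 14 new [(3,1) (3,2) (3,3) (4,1) (4,2) (4,3) (5,0) (5,1) (5,2) (5,3) (6,0) (6,1) (6,2) (6,3)] -> total=15
Click 3 (1,6) count=1: revealed 1 new [(1,6)] -> total=16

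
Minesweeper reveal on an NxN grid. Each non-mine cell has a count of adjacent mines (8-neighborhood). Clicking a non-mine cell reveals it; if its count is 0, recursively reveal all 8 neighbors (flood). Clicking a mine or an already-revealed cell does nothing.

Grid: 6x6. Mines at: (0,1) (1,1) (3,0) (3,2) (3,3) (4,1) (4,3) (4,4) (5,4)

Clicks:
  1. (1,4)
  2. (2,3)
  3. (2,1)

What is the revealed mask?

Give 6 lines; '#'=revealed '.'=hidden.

Answer: ..####
..####
.#####
....##
......
......

Derivation:
Click 1 (1,4) count=0: revealed 14 new [(0,2) (0,3) (0,4) (0,5) (1,2) (1,3) (1,4) (1,5) (2,2) (2,3) (2,4) (2,5) (3,4) (3,5)] -> total=14
Click 2 (2,3) count=2: revealed 0 new [(none)] -> total=14
Click 3 (2,1) count=3: revealed 1 new [(2,1)] -> total=15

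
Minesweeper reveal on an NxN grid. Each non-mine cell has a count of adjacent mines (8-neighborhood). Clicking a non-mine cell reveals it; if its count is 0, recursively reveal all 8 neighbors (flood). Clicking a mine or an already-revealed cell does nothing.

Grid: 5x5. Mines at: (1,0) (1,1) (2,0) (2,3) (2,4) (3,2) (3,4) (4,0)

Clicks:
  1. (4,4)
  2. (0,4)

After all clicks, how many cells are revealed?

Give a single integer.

Click 1 (4,4) count=1: revealed 1 new [(4,4)] -> total=1
Click 2 (0,4) count=0: revealed 6 new [(0,2) (0,3) (0,4) (1,2) (1,3) (1,4)] -> total=7

Answer: 7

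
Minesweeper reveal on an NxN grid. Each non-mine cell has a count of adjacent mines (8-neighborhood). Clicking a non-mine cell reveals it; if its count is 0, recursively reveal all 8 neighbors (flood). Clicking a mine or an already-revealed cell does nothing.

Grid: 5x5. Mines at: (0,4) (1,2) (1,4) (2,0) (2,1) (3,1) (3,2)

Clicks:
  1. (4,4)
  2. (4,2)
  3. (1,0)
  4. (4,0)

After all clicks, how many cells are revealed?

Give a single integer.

Answer: 9

Derivation:
Click 1 (4,4) count=0: revealed 6 new [(2,3) (2,4) (3,3) (3,4) (4,3) (4,4)] -> total=6
Click 2 (4,2) count=2: revealed 1 new [(4,2)] -> total=7
Click 3 (1,0) count=2: revealed 1 new [(1,0)] -> total=8
Click 4 (4,0) count=1: revealed 1 new [(4,0)] -> total=9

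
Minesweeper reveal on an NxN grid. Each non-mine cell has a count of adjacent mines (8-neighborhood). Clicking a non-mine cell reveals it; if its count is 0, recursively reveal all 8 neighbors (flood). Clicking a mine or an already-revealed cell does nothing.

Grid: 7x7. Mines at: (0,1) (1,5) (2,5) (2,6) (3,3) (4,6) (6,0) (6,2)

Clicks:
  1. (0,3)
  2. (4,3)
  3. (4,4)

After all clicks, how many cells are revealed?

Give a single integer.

Click 1 (0,3) count=0: revealed 9 new [(0,2) (0,3) (0,4) (1,2) (1,3) (1,4) (2,2) (2,3) (2,4)] -> total=9
Click 2 (4,3) count=1: revealed 1 new [(4,3)] -> total=10
Click 3 (4,4) count=1: revealed 1 new [(4,4)] -> total=11

Answer: 11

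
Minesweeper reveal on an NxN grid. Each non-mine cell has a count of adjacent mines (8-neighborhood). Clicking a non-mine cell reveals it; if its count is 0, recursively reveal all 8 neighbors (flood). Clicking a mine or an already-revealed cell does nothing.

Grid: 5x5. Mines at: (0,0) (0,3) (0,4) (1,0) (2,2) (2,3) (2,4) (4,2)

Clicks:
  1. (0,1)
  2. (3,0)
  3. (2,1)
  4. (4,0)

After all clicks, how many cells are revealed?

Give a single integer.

Answer: 7

Derivation:
Click 1 (0,1) count=2: revealed 1 new [(0,1)] -> total=1
Click 2 (3,0) count=0: revealed 6 new [(2,0) (2,1) (3,0) (3,1) (4,0) (4,1)] -> total=7
Click 3 (2,1) count=2: revealed 0 new [(none)] -> total=7
Click 4 (4,0) count=0: revealed 0 new [(none)] -> total=7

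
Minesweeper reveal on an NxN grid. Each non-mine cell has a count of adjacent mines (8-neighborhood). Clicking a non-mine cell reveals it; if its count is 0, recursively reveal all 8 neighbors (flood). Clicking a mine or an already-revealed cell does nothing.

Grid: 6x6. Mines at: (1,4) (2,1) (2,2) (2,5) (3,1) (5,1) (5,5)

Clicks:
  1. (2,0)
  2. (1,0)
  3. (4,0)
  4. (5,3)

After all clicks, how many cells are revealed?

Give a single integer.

Click 1 (2,0) count=2: revealed 1 new [(2,0)] -> total=1
Click 2 (1,0) count=1: revealed 1 new [(1,0)] -> total=2
Click 3 (4,0) count=2: revealed 1 new [(4,0)] -> total=3
Click 4 (5,3) count=0: revealed 9 new [(3,2) (3,3) (3,4) (4,2) (4,3) (4,4) (5,2) (5,3) (5,4)] -> total=12

Answer: 12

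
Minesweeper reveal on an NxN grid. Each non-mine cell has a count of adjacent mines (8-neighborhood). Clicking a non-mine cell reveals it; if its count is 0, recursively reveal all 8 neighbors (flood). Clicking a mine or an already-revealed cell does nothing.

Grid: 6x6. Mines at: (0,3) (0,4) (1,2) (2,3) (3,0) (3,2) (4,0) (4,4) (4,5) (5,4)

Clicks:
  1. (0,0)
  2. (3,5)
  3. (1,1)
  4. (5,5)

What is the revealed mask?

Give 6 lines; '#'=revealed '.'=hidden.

Answer: ##....
##....
##....
.....#
......
.....#

Derivation:
Click 1 (0,0) count=0: revealed 6 new [(0,0) (0,1) (1,0) (1,1) (2,0) (2,1)] -> total=6
Click 2 (3,5) count=2: revealed 1 new [(3,5)] -> total=7
Click 3 (1,1) count=1: revealed 0 new [(none)] -> total=7
Click 4 (5,5) count=3: revealed 1 new [(5,5)] -> total=8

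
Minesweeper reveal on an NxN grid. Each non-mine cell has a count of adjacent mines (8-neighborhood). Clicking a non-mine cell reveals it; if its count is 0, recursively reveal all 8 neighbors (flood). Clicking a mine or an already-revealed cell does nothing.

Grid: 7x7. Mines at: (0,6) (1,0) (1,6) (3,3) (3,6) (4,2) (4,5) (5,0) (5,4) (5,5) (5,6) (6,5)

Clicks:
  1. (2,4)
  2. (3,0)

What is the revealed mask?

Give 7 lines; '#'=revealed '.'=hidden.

Click 1 (2,4) count=1: revealed 1 new [(2,4)] -> total=1
Click 2 (3,0) count=0: revealed 6 new [(2,0) (2,1) (3,0) (3,1) (4,0) (4,1)] -> total=7

Answer: .......
.......
##..#..
##.....
##.....
.......
.......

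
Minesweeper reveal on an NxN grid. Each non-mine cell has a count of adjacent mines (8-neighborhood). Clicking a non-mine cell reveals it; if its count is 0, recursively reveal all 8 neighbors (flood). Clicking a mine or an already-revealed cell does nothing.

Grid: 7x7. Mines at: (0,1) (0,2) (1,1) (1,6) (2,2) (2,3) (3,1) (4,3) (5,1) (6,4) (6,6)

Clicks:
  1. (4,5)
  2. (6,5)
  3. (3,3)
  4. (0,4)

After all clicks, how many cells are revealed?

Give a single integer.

Answer: 20

Derivation:
Click 1 (4,5) count=0: revealed 12 new [(2,4) (2,5) (2,6) (3,4) (3,5) (3,6) (4,4) (4,5) (4,6) (5,4) (5,5) (5,6)] -> total=12
Click 2 (6,5) count=2: revealed 1 new [(6,5)] -> total=13
Click 3 (3,3) count=3: revealed 1 new [(3,3)] -> total=14
Click 4 (0,4) count=0: revealed 6 new [(0,3) (0,4) (0,5) (1,3) (1,4) (1,5)] -> total=20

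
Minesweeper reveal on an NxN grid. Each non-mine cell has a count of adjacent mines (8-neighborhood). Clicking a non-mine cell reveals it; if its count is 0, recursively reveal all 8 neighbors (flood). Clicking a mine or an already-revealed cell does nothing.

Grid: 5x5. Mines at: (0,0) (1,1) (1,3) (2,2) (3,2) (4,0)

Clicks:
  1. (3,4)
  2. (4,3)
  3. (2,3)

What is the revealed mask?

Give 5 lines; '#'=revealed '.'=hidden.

Click 1 (3,4) count=0: revealed 6 new [(2,3) (2,4) (3,3) (3,4) (4,3) (4,4)] -> total=6
Click 2 (4,3) count=1: revealed 0 new [(none)] -> total=6
Click 3 (2,3) count=3: revealed 0 new [(none)] -> total=6

Answer: .....
.....
...##
...##
...##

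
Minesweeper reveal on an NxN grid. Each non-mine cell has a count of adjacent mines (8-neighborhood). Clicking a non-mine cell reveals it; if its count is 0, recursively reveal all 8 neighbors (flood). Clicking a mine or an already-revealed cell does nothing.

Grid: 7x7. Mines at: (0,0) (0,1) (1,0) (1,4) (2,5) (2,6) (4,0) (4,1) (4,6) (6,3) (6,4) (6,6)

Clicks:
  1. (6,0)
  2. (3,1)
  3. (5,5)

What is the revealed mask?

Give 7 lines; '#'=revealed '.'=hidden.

Click 1 (6,0) count=0: revealed 6 new [(5,0) (5,1) (5,2) (6,0) (6,1) (6,2)] -> total=6
Click 2 (3,1) count=2: revealed 1 new [(3,1)] -> total=7
Click 3 (5,5) count=3: revealed 1 new [(5,5)] -> total=8

Answer: .......
.......
.......
.#.....
.......
###..#.
###....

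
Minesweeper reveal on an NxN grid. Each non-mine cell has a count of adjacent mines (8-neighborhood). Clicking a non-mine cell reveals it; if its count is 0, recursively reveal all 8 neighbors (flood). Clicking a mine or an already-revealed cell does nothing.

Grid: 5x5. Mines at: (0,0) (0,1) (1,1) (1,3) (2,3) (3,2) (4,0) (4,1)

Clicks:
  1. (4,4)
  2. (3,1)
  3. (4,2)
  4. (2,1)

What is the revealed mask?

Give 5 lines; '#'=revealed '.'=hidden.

Answer: .....
.....
.#...
.#.##
..###

Derivation:
Click 1 (4,4) count=0: revealed 4 new [(3,3) (3,4) (4,3) (4,4)] -> total=4
Click 2 (3,1) count=3: revealed 1 new [(3,1)] -> total=5
Click 3 (4,2) count=2: revealed 1 new [(4,2)] -> total=6
Click 4 (2,1) count=2: revealed 1 new [(2,1)] -> total=7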